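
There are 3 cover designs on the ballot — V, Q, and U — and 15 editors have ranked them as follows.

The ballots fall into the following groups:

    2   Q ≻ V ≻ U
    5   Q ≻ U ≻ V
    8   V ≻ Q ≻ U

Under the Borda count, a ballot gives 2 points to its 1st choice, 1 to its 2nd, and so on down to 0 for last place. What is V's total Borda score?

Borda scores:
  V: 2·1 + 5·0 + 8·2 = 18
  Q: 2·2 + 5·2 + 8·1 = 22
  U: 2·0 + 5·1 + 8·0 = 5

18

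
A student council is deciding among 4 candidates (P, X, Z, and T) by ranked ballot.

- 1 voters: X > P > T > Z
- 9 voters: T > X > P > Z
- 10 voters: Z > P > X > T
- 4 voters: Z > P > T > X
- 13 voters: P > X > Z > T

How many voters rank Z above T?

27

Ballots ranking Z above T: 10+4+13 = 27.
Ballots ranking T above Z: 1+9 = 10.
So 27 of 37 voters prefer Z to T.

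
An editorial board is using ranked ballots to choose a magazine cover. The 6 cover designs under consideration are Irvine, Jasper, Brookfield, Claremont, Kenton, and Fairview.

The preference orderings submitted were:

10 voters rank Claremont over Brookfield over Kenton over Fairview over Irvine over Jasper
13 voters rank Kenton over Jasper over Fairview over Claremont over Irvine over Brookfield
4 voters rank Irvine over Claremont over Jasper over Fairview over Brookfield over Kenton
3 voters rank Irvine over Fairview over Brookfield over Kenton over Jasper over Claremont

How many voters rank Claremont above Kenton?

14

Ballots ranking Claremont above Kenton: 10+4 = 14.
Ballots ranking Kenton above Claremont: 13+3 = 16.
So 14 of 30 voters prefer Claremont to Kenton.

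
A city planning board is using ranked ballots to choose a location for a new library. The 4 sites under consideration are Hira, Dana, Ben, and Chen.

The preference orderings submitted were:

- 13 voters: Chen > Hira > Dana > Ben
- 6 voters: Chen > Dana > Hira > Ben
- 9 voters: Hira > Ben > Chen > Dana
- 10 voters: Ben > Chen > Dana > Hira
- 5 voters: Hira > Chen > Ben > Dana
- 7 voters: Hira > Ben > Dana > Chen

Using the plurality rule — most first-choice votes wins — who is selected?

First-place vote totals:
  Hira: 21
  Dana: 0
  Ben: 10
  Chen: 19
Hira has the most first-place votes.

Hira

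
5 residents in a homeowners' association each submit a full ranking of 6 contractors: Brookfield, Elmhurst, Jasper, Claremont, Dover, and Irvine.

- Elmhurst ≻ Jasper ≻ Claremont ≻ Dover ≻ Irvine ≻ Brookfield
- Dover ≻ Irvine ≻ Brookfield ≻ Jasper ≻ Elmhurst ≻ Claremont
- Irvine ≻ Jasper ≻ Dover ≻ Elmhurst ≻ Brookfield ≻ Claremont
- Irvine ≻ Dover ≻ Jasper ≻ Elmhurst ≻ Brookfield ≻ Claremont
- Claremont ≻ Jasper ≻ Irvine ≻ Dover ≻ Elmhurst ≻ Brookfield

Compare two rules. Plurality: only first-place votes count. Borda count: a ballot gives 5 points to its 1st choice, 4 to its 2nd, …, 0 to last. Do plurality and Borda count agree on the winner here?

Plurality first-place counts: Brookfield 0, Elmhurst 1, Jasper 0, Claremont 1, Dover 1, Irvine 2 → Irvine.
Borda totals: Brookfield 5, Elmhurst 11, Jasper 17, Claremont 8, Dover 16, Irvine 18 → Irvine.
The two rules agree on Irvine.

Yes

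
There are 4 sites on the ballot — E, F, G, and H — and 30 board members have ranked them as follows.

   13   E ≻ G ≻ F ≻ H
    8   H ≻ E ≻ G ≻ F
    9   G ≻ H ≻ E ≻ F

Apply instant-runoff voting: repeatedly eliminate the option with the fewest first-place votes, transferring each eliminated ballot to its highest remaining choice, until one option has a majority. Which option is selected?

Round 1: E 13, G 9, H 8, F 0. F has the fewest and is eliminated.
Round 2: E 13, G 9, H 8. H has the fewest and is eliminated.
Round 3: E 21, G 9. E has a majority.

E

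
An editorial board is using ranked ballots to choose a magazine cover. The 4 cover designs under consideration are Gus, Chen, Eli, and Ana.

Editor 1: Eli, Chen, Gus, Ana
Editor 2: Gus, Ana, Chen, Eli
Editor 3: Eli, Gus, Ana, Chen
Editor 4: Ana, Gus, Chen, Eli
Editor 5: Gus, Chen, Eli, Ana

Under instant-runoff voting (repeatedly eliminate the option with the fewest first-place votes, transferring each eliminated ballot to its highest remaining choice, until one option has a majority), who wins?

Round 1: Gus 2, Eli 2, Ana 1, Chen 0. Chen has the fewest and is eliminated.
Round 2: Gus 2, Eli 2, Ana 1. Ana has the fewest and is eliminated.
Round 3: Gus 3, Eli 2. Gus has a majority.

Gus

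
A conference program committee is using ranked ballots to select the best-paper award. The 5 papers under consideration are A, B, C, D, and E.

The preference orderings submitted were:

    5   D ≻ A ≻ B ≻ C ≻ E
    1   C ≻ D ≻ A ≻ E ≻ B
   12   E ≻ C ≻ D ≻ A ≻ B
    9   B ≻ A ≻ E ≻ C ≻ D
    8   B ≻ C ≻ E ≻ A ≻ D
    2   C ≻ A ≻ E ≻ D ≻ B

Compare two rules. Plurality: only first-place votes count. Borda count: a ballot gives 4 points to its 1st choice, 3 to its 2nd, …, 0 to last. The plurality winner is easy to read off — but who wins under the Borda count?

E

Plurality first-place counts: A 0, B 17, C 3, D 5, E 12 → B.
Borda totals: A 70, B 78, C 86, D 49, E 87 → E.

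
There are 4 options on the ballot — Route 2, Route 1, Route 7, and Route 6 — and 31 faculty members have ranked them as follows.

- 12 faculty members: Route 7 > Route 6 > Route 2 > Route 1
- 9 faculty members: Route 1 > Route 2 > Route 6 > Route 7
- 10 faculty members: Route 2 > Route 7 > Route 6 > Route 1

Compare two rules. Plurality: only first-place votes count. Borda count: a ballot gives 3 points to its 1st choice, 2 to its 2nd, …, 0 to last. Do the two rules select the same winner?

No

Plurality first-place counts: Route 2 10, Route 1 9, Route 7 12, Route 6 0 → Route 7.
Borda totals: Route 2 60, Route 1 27, Route 7 56, Route 6 43 → Route 2.
The two rules disagree: plurality picks Route 7, Borda picks Route 2.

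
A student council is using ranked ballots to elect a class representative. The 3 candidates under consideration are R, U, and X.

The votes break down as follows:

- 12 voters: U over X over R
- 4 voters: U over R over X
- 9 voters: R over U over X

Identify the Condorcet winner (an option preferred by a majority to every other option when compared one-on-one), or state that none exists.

Head-to-head results (25 voters total):
R vs U: U wins 16–9.
R vs X: R wins 13–12.
U vs X: U wins 25–0.
U beats each rival — R (16–9), X (25–0) — so U is the Condorcet winner.

U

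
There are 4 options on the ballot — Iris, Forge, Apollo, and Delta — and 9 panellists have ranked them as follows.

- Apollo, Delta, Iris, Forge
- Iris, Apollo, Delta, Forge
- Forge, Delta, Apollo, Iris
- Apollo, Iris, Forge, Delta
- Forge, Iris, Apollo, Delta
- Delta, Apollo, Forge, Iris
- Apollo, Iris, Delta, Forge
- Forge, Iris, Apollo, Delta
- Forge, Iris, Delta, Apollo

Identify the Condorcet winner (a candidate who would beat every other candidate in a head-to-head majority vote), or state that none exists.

Head-to-head results (9 voters total):
Iris vs Forge: Forge wins 5–4.
Iris vs Apollo: Apollo wins 5–4.
Iris vs Delta: Iris wins 6–3.
Forge vs Apollo: Apollo wins 5–4.
Forge vs Delta: Forge wins 5–4.
Apollo vs Delta: Apollo wins 6–3.
Apollo beats each rival — Iris (5–4), Forge (5–4), Delta (6–3) — so Apollo is the Condorcet winner.

Apollo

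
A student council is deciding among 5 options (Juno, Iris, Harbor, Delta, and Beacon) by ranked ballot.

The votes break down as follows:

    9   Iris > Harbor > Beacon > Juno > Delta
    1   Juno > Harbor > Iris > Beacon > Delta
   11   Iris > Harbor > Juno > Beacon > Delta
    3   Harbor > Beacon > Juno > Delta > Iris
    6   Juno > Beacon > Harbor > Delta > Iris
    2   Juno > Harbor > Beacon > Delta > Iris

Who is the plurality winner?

Iris

First-place vote totals:
  Juno: 9
  Iris: 20
  Harbor: 3
  Delta: 0
  Beacon: 0
Iris has the most first-place votes.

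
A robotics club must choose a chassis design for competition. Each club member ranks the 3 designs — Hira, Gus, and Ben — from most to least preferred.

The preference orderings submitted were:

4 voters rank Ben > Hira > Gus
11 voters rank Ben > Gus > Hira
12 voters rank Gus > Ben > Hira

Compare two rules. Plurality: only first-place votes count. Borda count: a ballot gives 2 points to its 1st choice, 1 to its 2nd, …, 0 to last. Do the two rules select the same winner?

Plurality first-place counts: Hira 0, Gus 12, Ben 15 → Ben.
Borda totals: Hira 4, Gus 35, Ben 42 → Ben.
The two rules agree on Ben.

Yes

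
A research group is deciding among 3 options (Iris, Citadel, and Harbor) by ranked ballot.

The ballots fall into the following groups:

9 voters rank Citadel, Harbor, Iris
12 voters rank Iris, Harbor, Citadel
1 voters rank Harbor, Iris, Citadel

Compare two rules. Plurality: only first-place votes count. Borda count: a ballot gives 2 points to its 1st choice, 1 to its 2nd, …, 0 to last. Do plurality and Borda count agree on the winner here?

Plurality first-place counts: Iris 12, Citadel 9, Harbor 1 → Iris.
Borda totals: Iris 25, Citadel 18, Harbor 23 → Iris.
The two rules agree on Iris.

Yes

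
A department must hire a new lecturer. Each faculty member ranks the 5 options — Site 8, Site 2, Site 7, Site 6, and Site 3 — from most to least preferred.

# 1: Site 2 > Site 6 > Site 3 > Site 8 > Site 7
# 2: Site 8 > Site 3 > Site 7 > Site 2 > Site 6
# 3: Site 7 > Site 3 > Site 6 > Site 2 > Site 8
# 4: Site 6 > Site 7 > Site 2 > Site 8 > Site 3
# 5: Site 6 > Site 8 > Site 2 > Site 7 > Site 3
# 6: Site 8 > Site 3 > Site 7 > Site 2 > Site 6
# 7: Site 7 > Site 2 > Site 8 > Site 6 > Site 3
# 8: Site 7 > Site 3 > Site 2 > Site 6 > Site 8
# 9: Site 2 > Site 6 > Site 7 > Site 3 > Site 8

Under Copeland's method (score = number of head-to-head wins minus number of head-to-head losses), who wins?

Pairwise results:
  Site 8 vs Site 2: Site 2 wins 6–3.
  Site 8 vs Site 7: Site 7 wins 5–4.
  Site 8 vs Site 6: Site 6 wins 6–3.
  Site 8 vs Site 3: Site 8 wins 5–4.
  Site 2 vs Site 7: Site 7 wins 6–3.
  Site 2 vs Site 6: Site 2 wins 6–3.
  Site 2 vs Site 3: Site 2 wins 5–4.
  Site 7 vs Site 6: Site 7 wins 5–4.
  Site 7 vs Site 3: Site 7 wins 6–3.
  Site 6 vs Site 3: Site 6 wins 5–4.
Copeland scores (wins − losses):
  Site 8: 1 − 3 = -2
  Site 2: 3 − 1 = 2
  Site 7: 4 − 0 = 4
  Site 6: 2 − 2 = 0
  Site 3: 0 − 4 = -4
Site 7 has the best Copeland score.

Site 7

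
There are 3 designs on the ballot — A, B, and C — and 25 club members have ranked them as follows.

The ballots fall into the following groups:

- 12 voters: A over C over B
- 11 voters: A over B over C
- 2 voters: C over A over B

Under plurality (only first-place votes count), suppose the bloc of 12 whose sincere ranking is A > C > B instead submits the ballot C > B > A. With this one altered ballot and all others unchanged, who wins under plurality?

First-place totals with the altered ballot: A 11, B 0, C 14.
The switch changes the winner from A to C.

C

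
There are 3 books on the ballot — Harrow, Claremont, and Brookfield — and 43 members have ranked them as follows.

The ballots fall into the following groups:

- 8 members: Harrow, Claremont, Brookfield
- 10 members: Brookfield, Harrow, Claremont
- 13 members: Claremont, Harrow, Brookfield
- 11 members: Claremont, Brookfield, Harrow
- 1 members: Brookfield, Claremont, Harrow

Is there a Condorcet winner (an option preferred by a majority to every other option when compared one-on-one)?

Yes

Head-to-head results (43 voters total):
Harrow vs Claremont: Claremont wins 25–18.
Harrow vs Brookfield: Brookfield wins 22–21.
Claremont vs Brookfield: Claremont wins 32–11.
Claremont beats each rival — Harrow (25–18), Brookfield (32–11) — so Claremont is the Condorcet winner.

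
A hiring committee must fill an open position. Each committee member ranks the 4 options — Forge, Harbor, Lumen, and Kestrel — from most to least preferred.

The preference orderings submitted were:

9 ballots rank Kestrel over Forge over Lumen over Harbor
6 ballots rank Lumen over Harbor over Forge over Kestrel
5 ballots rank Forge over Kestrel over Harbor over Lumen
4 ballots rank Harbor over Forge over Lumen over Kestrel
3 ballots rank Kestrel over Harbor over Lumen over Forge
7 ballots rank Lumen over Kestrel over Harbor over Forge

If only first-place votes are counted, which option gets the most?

Lumen

First-place vote totals:
  Forge: 5
  Harbor: 4
  Lumen: 13
  Kestrel: 12
Lumen has the most first-place votes.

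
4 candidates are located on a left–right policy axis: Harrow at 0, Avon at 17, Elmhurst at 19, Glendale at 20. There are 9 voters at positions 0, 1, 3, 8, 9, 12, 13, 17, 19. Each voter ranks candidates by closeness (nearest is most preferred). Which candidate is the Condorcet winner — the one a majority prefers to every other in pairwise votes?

Avon

With single-peaked preferences on a line, the Condorcet winner is the candidate closest to the median voter.
The median voter (position 9) is closest to Avon at 17.
Check: Avon vs Elmhurst — voters closer to Avon: 8 of 9.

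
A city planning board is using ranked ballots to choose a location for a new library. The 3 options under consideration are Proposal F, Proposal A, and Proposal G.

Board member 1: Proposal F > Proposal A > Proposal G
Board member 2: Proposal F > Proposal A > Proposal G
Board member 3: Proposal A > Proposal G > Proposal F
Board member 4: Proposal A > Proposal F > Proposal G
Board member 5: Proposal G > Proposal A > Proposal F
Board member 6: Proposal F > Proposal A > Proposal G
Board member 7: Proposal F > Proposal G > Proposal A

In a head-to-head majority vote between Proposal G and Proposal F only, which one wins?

Ballots ranking Proposal G above Proposal F: 2.
Ballots ranking Proposal F above Proposal G: 5.
Proposal F wins the head-to-head, 5–2.

Proposal F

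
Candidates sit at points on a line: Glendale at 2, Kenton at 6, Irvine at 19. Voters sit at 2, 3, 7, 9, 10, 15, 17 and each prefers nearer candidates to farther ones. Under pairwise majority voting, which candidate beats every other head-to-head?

With single-peaked preferences on a line, the Condorcet winner is the candidate closest to the median voter.
The median voter (position 9) is closest to Kenton at 6.
Check: Kenton vs Irvine — voters closer to Kenton: 5 of 7.

Kenton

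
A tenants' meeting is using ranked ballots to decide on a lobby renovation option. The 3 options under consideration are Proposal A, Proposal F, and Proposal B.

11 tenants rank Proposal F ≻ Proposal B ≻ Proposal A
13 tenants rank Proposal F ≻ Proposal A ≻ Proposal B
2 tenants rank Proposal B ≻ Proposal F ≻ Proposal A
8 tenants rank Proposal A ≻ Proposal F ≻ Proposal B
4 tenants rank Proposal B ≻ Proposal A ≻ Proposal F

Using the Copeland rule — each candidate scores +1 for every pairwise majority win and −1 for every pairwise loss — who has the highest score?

Pairwise results:
  Proposal A vs Proposal F: Proposal F wins 26–12.
  Proposal A vs Proposal B: Proposal A wins 21–17.
  Proposal F vs Proposal B: Proposal F wins 32–6.
Copeland scores (wins − losses):
  Proposal A: 1 − 1 = 0
  Proposal F: 2 − 0 = 2
  Proposal B: 0 − 2 = -2
Proposal F has the best Copeland score.

Proposal F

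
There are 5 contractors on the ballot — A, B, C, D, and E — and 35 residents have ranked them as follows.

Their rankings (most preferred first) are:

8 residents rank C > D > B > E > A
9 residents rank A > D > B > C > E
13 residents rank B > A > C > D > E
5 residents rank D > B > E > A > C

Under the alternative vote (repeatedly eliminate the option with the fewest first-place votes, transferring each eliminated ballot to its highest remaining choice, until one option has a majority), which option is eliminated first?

Round 1: B 13, A 9, C 8, D 5, E 0. E has the fewest and is eliminated.
Round 2: B 13, A 9, C 8, D 5. D has the fewest and is eliminated.
Round 3: B 18, A 9, C 8. B has a majority.

E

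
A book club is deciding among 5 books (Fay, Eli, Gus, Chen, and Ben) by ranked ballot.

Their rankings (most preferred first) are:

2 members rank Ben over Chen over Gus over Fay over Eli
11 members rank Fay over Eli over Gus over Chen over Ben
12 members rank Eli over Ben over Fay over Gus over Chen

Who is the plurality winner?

First-place vote totals:
  Fay: 11
  Eli: 12
  Gus: 0
  Chen: 0
  Ben: 2
Eli has the most first-place votes.

Eli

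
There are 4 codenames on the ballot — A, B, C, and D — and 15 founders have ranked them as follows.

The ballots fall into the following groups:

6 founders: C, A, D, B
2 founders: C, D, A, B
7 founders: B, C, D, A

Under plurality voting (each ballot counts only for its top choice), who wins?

First-place vote totals:
  A: 0
  B: 7
  C: 8
  D: 0
C has the most first-place votes.

C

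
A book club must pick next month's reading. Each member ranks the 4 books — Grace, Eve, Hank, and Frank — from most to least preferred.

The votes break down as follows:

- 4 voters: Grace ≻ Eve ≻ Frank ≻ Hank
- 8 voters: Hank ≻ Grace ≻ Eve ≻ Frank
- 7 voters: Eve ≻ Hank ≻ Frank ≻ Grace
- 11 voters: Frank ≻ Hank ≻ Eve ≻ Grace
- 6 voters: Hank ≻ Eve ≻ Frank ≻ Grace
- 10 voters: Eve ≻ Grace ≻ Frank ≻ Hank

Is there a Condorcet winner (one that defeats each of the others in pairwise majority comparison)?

No

Head-to-head results (46 voters total):
Grace vs Eve: Eve wins 34–12.
Grace vs Hank: Hank wins 32–14.
Grace vs Frank: Frank wins 24–22.
Eve vs Hank: Hank wins 25–21.
Eve vs Frank: Eve wins 35–11.
Hank vs Frank: Frank wins 25–21.
No candidate beats all others: Eve beats Frank beats Hank beats Eve, a majority cycle.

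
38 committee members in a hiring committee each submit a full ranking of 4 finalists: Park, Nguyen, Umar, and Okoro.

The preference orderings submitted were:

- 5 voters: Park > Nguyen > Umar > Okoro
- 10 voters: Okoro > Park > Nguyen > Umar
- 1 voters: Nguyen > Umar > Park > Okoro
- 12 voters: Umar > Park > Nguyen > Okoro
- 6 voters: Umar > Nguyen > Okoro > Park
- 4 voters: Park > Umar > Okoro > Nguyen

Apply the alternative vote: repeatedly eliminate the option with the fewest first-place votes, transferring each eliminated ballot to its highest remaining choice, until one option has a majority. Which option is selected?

Round 1: Umar 18, Okoro 10, Park 9, Nguyen 1. Nguyen has the fewest and is eliminated.
Round 2: Umar 19, Okoro 10, Park 9. Park has the fewest and is eliminated.
Round 3: Umar 28, Okoro 10. Umar has a majority.

Umar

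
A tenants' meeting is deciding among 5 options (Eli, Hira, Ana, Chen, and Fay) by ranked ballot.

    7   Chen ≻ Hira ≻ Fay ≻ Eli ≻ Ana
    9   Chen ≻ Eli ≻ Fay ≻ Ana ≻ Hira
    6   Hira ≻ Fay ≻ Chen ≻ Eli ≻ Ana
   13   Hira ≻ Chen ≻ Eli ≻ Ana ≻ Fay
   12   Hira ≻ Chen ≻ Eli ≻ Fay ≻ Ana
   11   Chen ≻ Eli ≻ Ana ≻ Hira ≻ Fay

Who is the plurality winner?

Hira

First-place vote totals:
  Eli: 0
  Hira: 31
  Ana: 0
  Chen: 27
  Fay: 0
Hira has the most first-place votes.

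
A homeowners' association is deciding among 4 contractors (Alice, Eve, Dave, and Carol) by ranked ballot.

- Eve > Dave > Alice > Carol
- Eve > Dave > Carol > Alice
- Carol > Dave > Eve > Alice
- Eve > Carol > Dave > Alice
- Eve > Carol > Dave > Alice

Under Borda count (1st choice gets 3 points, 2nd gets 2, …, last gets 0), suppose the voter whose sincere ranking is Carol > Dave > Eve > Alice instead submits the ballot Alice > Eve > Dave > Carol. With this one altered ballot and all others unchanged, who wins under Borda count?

Eve

Borda totals with the altered ballot: Alice 4, Eve 14, Dave 7, Carol 5.
The winner is unchanged: still Eve.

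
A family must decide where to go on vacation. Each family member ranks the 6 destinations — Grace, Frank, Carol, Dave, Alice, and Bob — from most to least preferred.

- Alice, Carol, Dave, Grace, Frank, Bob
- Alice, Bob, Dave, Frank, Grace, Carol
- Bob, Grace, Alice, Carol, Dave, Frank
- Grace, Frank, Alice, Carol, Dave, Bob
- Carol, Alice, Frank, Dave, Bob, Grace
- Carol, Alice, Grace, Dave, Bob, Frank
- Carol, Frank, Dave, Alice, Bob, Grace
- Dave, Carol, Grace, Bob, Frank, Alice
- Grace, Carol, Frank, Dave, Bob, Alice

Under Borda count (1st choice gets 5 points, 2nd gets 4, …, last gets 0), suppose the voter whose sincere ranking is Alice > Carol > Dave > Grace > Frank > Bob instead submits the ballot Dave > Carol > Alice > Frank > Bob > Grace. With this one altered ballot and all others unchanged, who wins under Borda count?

Carol

Borda totals with the altered ballot: Grace 21, Frank 19, Carol 31, Dave 24, Alice 24, Bob 16.
The winner is unchanged: still Carol.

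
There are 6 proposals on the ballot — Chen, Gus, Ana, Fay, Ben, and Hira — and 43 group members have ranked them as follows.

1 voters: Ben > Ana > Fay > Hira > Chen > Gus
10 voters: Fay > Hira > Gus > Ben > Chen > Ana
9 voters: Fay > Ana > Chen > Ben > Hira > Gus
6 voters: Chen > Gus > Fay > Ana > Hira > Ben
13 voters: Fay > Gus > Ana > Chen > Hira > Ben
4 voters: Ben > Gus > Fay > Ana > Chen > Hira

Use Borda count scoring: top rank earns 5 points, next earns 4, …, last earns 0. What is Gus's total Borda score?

122

Borda scores:
  Chen: 1 + 10·1 + 9·3 + 6·5 + 13·2 + 4·1 = 98
  Gus: 0 + 10·3 + 9·0 + 6·4 + 13·4 + 4·4 = 122
  Ana: 4 + 10·0 + 9·4 + 6·2 + 13·3 + 4·2 = 99
  Fay: 3 + 10·5 + 9·5 + 6·3 + 13·5 + 4·3 = 193
  Ben: 5 + 10·2 + 9·2 + 6·0 + 13·0 + 4·5 = 63
  Hira: 2 + 10·4 + 9·1 + 6·1 + 13·1 + 4·0 = 70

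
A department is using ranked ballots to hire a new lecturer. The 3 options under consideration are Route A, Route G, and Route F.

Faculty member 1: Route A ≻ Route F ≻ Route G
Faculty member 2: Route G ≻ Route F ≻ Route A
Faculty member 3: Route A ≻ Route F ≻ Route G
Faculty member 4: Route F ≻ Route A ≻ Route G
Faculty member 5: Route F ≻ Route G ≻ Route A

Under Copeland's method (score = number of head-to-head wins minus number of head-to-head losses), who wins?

Pairwise results:
  Route A vs Route G: Route A wins 3–2.
  Route A vs Route F: Route F wins 3–2.
  Route G vs Route F: Route F wins 4–1.
Copeland scores (wins − losses):
  Route A: 1 − 1 = 0
  Route G: 0 − 2 = -2
  Route F: 2 − 0 = 2
Route F has the best Copeland score.

Route F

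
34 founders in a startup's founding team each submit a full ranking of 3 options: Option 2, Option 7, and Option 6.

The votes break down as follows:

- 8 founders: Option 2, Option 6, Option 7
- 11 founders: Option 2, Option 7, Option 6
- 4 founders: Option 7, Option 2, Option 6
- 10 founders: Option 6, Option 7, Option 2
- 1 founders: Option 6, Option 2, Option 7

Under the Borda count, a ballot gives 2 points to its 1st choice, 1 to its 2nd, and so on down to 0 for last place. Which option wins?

Option 2

Borda scores:
  Option 2: 8·2 + 11·2 + 4·1 + 10·0 + 1 = 43
  Option 7: 8·0 + 11·1 + 4·2 + 10·1 + 0 = 29
  Option 6: 8·1 + 11·0 + 4·0 + 10·2 + 2 = 30
Option 2 has the highest total.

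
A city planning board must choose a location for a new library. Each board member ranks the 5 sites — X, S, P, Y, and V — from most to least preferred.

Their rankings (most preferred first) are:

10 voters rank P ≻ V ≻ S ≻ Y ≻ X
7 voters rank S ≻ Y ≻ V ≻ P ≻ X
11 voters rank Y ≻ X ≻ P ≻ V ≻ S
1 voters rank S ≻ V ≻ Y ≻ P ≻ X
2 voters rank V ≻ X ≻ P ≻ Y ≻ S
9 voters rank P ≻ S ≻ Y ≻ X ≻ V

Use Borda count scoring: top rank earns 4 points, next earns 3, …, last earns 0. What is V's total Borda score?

66

Borda scores:
  X: 10·0 + 7·0 + 11·3 + 0 + 2·3 + 9·1 = 48
  S: 10·2 + 7·4 + 11·0 + 4 + 2·0 + 9·3 = 79
  P: 10·4 + 7·1 + 11·2 + 1 + 2·2 + 9·4 = 110
  Y: 10·1 + 7·3 + 11·4 + 2 + 2·1 + 9·2 = 97
  V: 10·3 + 7·2 + 11·1 + 3 + 2·4 + 9·0 = 66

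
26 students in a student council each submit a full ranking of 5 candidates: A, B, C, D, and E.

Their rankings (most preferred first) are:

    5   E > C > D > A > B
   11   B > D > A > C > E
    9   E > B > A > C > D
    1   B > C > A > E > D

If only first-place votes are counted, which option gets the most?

First-place vote totals:
  A: 0
  B: 12
  C: 0
  D: 0
  E: 14
E has the most first-place votes.

E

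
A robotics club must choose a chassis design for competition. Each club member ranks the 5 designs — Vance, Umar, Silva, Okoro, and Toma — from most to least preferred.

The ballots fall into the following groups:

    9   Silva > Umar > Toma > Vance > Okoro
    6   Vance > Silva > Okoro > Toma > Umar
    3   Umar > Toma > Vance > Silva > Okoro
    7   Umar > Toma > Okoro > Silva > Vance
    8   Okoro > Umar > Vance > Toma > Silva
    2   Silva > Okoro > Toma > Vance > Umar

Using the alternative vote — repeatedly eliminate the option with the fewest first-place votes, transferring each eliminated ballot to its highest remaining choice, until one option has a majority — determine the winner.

Round 1: Silva 11, Umar 10, Okoro 8, Vance 6, Toma 0. Toma has the fewest and is eliminated.
Round 2: Silva 11, Umar 10, Okoro 8, Vance 6. Vance has the fewest and is eliminated.
Round 3: Silva 17, Umar 10, Okoro 8. Okoro has the fewest and is eliminated.
Round 4: Umar 18, Silva 17. Umar has a majority.

Umar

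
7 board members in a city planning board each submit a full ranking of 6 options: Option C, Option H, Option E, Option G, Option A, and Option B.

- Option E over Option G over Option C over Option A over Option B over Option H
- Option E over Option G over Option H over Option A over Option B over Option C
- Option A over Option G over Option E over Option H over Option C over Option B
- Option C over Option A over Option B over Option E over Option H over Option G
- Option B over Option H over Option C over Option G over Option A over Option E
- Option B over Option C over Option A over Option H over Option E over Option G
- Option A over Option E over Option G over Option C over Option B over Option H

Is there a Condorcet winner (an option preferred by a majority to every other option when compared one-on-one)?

Head-to-head results (7 voters total):
Option C vs Option H: Option C wins 4–3.
Option C vs Option E: Option E wins 4–3.
Option C vs Option G: Option G wins 4–3.
Option C vs Option A: Option C wins 4–3.
Option C vs Option B: Option C wins 4–3.
Option H vs Option E: Option E wins 5–2.
Option H vs Option G: Option G wins 4–3.
Option H vs Option A: Option A wins 5–2.
Option H vs Option B: Option B wins 5–2.
Option E vs Option G: Option E wins 5–2.
Option E vs Option A: Option A wins 5–2.
Option E vs Option B: Option E wins 4–3.
Option G vs Option A: Option A wins 4–3.
Option G vs Option B: Option G wins 4–3.
Option A vs Option B: Option A wins 5–2.
No candidate beats all others: Option C beats Option A beats Option E beats Option C, a majority cycle.

No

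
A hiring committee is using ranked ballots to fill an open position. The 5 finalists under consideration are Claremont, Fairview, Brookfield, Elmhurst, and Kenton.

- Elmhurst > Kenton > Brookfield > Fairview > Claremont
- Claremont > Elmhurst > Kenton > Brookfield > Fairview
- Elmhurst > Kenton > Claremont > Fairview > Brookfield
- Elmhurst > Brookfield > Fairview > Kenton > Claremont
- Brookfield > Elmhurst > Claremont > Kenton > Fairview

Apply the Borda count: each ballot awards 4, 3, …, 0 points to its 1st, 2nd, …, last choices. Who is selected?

Borda scores:
  Claremont: 0 + 4 + 2 + 0 + 2 = 8
  Fairview: 1 + 0 + 1 + 2 + 0 = 4
  Brookfield: 2 + 1 + 0 + 3 + 4 = 10
  Elmhurst: 4 + 3 + 4 + 4 + 3 = 18
  Kenton: 3 + 2 + 3 + 1 + 1 = 10
Elmhurst has the highest total.

Elmhurst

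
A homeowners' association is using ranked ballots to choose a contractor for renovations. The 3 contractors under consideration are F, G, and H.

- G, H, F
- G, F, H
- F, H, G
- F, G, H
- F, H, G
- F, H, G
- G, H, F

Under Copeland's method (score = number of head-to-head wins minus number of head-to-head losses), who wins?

F

Pairwise results:
  F vs G: F wins 4–3.
  F vs H: F wins 5–2.
  G vs H: G wins 4–3.
Copeland scores (wins − losses):
  F: 2 − 0 = 2
  G: 1 − 1 = 0
  H: 0 − 2 = -2
F has the best Copeland score.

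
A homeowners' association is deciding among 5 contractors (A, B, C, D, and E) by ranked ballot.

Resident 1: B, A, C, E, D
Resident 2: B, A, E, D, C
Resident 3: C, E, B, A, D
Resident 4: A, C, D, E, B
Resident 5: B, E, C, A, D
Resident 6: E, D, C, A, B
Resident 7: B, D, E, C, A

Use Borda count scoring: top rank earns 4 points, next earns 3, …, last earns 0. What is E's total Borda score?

Borda scores:
  A: 3 + 3 + 1 + 4 + 1 + 1 + 0 = 13
  B: 4 + 4 + 2 + 0 + 4 + 0 + 4 = 18
  C: 2 + 0 + 4 + 3 + 2 + 2 + 1 = 14
  D: 0 + 1 + 0 + 2 + 0 + 3 + 3 = 9
  E: 1 + 2 + 3 + 1 + 3 + 4 + 2 = 16

16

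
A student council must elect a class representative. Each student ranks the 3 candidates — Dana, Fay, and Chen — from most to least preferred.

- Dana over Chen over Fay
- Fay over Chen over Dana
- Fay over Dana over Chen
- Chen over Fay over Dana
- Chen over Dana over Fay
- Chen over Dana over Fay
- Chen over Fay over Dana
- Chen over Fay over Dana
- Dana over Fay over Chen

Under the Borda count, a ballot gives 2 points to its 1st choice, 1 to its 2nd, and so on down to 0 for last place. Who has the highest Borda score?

Borda scores:
  Dana: 2 + 0 + 1 + 0 + 1 + 1 + 0 + 0 + 2 = 7
  Fay: 0 + 2 + 2 + 1 + 0 + 0 + 1 + 1 + 1 = 8
  Chen: 1 + 1 + 0 + 2 + 2 + 2 + 2 + 2 + 0 = 12
Chen has the highest total.

Chen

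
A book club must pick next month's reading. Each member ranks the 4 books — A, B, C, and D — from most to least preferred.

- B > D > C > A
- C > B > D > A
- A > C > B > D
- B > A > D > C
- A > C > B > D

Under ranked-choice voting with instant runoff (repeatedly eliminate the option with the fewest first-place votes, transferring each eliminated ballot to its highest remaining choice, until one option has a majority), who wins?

B

Round 1: A 2, B 2, C 1, D 0. D has the fewest and is eliminated.
Round 2: A 2, B 2, C 1. C has the fewest and is eliminated.
Round 3: B 3, A 2. B has a majority.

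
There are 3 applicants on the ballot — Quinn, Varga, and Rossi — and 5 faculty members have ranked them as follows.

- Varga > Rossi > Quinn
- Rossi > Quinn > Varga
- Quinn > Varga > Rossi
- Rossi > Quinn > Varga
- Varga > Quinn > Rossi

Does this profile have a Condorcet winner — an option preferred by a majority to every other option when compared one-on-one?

No

Head-to-head results (5 voters total):
Quinn vs Varga: Quinn wins 3–2.
Quinn vs Rossi: Rossi wins 3–2.
Varga vs Rossi: Varga wins 3–2.
No candidate beats all others: Quinn beats Varga beats Rossi beats Quinn, a majority cycle.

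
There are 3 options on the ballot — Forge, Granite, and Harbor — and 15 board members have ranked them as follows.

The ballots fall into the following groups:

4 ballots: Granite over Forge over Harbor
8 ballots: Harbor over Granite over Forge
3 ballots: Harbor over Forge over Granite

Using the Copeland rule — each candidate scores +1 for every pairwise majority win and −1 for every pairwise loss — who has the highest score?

Pairwise results:
  Forge vs Granite: Granite wins 12–3.
  Forge vs Harbor: Harbor wins 11–4.
  Granite vs Harbor: Harbor wins 11–4.
Copeland scores (wins − losses):
  Forge: 0 − 2 = -2
  Granite: 1 − 1 = 0
  Harbor: 2 − 0 = 2
Harbor has the best Copeland score.

Harbor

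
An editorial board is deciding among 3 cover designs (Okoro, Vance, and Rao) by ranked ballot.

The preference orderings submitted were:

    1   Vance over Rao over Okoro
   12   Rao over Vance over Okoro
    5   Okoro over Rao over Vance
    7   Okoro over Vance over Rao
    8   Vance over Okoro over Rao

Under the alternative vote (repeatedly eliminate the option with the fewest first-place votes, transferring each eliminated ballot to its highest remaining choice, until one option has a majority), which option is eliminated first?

Vance

Round 1: Okoro 12, Rao 12, Vance 9. Vance has the fewest and is eliminated.
Round 2: Okoro 20, Rao 13. Okoro has a majority.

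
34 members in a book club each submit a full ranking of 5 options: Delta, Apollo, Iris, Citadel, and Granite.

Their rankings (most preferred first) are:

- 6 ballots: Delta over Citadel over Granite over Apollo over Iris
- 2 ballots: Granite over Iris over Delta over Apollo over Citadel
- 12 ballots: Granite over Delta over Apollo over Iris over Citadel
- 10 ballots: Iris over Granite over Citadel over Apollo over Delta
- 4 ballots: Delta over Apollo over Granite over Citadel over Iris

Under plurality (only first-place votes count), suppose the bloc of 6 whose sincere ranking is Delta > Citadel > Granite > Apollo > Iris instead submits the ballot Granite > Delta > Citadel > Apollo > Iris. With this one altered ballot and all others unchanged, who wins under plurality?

First-place totals with the altered ballot: Delta 4, Apollo 0, Iris 10, Citadel 0, Granite 20.
The winner is unchanged: still Granite.

Granite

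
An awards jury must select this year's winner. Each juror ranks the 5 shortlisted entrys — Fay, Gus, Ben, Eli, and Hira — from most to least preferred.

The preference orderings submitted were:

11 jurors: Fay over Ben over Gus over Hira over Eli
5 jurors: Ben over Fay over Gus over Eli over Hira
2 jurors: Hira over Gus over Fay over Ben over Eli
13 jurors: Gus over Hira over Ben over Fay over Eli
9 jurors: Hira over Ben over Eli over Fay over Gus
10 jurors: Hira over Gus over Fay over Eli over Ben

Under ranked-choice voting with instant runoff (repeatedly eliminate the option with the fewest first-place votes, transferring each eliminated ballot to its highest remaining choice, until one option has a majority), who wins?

Hira

Round 1: Hira 21, Gus 13, Fay 11, Ben 5, Eli 0. Eli has the fewest and is eliminated.
Round 2: Hira 21, Gus 13, Fay 11, Ben 5. Ben has the fewest and is eliminated.
Round 3: Hira 21, Fay 16, Gus 13. Gus has the fewest and is eliminated.
Round 4: Hira 34, Fay 16. Hira has a majority.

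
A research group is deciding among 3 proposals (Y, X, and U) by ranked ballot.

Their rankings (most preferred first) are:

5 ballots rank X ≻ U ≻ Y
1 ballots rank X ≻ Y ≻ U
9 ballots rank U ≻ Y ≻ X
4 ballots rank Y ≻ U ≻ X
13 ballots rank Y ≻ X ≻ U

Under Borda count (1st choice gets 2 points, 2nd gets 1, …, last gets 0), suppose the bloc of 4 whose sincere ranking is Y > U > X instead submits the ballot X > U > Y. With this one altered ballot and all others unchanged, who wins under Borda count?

Y

Borda totals with the altered ballot: Y 36, X 33, U 27.
The winner is unchanged: still Y.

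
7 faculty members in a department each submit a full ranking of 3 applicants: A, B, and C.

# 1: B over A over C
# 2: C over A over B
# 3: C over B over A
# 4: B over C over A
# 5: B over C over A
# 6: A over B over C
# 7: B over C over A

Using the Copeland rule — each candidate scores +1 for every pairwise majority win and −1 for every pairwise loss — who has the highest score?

Pairwise results:
  A vs B: B wins 5–2.
  A vs C: C wins 5–2.
  B vs C: B wins 5–2.
Copeland scores (wins − losses):
  A: 0 − 2 = -2
  B: 2 − 0 = 2
  C: 1 − 1 = 0
B has the best Copeland score.

B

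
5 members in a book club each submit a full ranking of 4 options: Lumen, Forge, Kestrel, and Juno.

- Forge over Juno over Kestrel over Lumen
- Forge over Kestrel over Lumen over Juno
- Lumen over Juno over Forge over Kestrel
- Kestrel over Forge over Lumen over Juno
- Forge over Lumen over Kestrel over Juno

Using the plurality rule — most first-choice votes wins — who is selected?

First-place vote totals:
  Lumen: 1
  Forge: 3
  Kestrel: 1
  Juno: 0
Forge has the most first-place votes.

Forge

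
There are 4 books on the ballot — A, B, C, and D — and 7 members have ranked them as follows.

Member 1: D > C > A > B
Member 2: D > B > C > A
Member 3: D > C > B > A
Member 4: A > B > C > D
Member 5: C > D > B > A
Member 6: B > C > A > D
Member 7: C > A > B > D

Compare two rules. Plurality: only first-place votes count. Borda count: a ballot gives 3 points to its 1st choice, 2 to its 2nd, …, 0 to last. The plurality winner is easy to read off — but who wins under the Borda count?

C

Plurality first-place counts: A 1, B 1, C 2, D 3 → D.
Borda totals: A 7, B 10, C 14, D 11 → C.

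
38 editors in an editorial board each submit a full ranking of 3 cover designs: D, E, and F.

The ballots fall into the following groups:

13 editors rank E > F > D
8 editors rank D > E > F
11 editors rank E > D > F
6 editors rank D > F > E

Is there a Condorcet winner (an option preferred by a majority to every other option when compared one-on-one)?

Yes

Head-to-head results (38 voters total):
D vs E: E wins 24–14.
D vs F: D wins 25–13.
E vs F: E wins 32–6.
E beats each rival — D (24–14), F (32–6) — so E is the Condorcet winner.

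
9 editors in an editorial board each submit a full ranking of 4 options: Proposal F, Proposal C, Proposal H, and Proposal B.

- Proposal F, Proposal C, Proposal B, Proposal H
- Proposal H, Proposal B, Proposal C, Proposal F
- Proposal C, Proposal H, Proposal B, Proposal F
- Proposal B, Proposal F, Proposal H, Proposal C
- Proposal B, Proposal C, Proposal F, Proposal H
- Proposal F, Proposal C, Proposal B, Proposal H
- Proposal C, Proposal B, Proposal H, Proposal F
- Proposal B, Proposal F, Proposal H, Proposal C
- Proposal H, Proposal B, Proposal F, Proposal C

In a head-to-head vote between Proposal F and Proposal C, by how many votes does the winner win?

1

Ballots ranking Proposal F above Proposal C: 5.
Ballots ranking Proposal C above Proposal F: 4.
Proposal F wins 5–4, a margin of 1.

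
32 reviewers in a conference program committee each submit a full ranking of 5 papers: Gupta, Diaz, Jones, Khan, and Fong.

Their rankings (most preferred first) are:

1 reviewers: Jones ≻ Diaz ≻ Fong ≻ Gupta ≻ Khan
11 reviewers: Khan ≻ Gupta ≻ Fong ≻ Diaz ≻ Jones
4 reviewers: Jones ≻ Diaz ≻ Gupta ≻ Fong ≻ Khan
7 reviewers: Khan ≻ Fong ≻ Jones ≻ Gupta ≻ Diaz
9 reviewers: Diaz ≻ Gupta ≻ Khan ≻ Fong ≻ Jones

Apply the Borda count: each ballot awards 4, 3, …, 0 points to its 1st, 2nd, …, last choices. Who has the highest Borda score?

Khan

Borda scores:
  Gupta: 1 + 11·3 + 4·2 + 7·1 + 9·3 = 76
  Diaz: 3 + 11·1 + 4·3 + 7·0 + 9·4 = 62
  Jones: 4 + 11·0 + 4·4 + 7·2 + 9·0 = 34
  Khan: 0 + 11·4 + 4·0 + 7·4 + 9·2 = 90
  Fong: 2 + 11·2 + 4·1 + 7·3 + 9·1 = 58
Khan has the highest total.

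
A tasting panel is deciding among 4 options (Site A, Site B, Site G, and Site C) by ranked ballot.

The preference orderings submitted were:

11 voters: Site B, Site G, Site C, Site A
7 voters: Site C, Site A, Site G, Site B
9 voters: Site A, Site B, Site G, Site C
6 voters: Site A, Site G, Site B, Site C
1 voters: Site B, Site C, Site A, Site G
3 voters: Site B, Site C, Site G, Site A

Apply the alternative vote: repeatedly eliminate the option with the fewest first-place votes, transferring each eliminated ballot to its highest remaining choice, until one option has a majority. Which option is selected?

Round 1: Site A 15, Site B 15, Site C 7, Site G 0. Site G has the fewest and is eliminated.
Round 2: Site A 15, Site B 15, Site C 7. Site C has the fewest and is eliminated.
Round 3: Site A 22, Site B 15. Site A has a majority.

Site A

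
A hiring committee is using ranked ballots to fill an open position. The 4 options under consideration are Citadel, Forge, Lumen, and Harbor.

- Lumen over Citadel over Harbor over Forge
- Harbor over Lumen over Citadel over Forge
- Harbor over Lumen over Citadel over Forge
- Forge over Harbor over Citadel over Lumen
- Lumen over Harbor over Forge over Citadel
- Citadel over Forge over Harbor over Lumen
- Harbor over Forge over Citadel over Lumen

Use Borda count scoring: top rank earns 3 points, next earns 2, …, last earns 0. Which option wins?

Borda scores:
  Citadel: 2 + 1 + 1 + 1 + 0 + 3 + 1 = 9
  Forge: 0 + 0 + 0 + 3 + 1 + 2 + 2 = 8
  Lumen: 3 + 2 + 2 + 0 + 3 + 0 + 0 = 10
  Harbor: 1 + 3 + 3 + 2 + 2 + 1 + 3 = 15
Harbor has the highest total.

Harbor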